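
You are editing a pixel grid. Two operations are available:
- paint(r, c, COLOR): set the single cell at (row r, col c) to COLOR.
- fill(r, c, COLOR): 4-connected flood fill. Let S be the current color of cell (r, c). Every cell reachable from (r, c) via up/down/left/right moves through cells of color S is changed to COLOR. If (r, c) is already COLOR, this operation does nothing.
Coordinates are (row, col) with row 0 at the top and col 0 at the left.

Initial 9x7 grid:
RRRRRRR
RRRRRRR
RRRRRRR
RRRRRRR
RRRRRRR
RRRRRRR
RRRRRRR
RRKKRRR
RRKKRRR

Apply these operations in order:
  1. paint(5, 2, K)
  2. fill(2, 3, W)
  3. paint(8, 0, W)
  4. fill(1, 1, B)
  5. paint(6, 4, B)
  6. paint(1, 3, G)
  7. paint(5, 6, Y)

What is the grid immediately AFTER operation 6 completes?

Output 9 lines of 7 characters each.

Answer: BBBBBBB
BBBGBBB
BBBBBBB
BBBBBBB
BBBBBBB
BBKBBBB
BBBBBBB
BBKKBBB
BBKKBBB

Derivation:
After op 1 paint(5,2,K):
RRRRRRR
RRRRRRR
RRRRRRR
RRRRRRR
RRRRRRR
RRKRRRR
RRRRRRR
RRKKRRR
RRKKRRR
After op 2 fill(2,3,W) [58 cells changed]:
WWWWWWW
WWWWWWW
WWWWWWW
WWWWWWW
WWWWWWW
WWKWWWW
WWWWWWW
WWKKWWW
WWKKWWW
After op 3 paint(8,0,W):
WWWWWWW
WWWWWWW
WWWWWWW
WWWWWWW
WWWWWWW
WWKWWWW
WWWWWWW
WWKKWWW
WWKKWWW
After op 4 fill(1,1,B) [58 cells changed]:
BBBBBBB
BBBBBBB
BBBBBBB
BBBBBBB
BBBBBBB
BBKBBBB
BBBBBBB
BBKKBBB
BBKKBBB
After op 5 paint(6,4,B):
BBBBBBB
BBBBBBB
BBBBBBB
BBBBBBB
BBBBBBB
BBKBBBB
BBBBBBB
BBKKBBB
BBKKBBB
After op 6 paint(1,3,G):
BBBBBBB
BBBGBBB
BBBBBBB
BBBBBBB
BBBBBBB
BBKBBBB
BBBBBBB
BBKKBBB
BBKKBBB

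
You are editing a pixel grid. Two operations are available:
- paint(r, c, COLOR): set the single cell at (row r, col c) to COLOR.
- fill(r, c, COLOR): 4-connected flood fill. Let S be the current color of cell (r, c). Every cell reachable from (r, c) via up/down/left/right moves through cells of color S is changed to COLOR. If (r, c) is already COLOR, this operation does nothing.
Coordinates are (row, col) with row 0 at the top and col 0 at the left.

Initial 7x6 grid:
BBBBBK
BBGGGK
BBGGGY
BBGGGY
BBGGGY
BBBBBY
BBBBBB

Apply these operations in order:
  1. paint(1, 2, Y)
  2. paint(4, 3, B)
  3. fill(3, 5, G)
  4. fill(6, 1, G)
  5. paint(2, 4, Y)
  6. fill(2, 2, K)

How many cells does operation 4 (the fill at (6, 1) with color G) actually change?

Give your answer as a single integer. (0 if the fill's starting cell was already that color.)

After op 1 paint(1,2,Y):
BBBBBK
BBYGGK
BBGGGY
BBGGGY
BBGGGY
BBBBBY
BBBBBB
After op 2 paint(4,3,B):
BBBBBK
BBYGGK
BBGGGY
BBGGGY
BBGBGY
BBBBBY
BBBBBB
After op 3 fill(3,5,G) [4 cells changed]:
BBBBBK
BBYGGK
BBGGGG
BBGGGG
BBGBGG
BBBBBG
BBBBBB
After op 4 fill(6,1,G) [25 cells changed]:
GGGGGK
GGYGGK
GGGGGG
GGGGGG
GGGGGG
GGGGGG
GGGGGG

Answer: 25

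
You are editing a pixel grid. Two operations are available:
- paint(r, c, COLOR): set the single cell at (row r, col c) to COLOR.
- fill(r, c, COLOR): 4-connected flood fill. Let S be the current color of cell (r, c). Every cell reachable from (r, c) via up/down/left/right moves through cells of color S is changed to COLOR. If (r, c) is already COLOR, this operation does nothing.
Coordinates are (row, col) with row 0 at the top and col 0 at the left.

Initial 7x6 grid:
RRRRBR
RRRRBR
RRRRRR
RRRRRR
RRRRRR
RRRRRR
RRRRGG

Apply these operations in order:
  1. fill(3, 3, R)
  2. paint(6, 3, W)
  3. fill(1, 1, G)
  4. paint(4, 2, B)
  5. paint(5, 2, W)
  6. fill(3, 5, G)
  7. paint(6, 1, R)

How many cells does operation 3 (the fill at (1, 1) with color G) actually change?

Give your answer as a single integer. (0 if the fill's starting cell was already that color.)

After op 1 fill(3,3,R) [0 cells changed]:
RRRRBR
RRRRBR
RRRRRR
RRRRRR
RRRRRR
RRRRRR
RRRRGG
After op 2 paint(6,3,W):
RRRRBR
RRRRBR
RRRRRR
RRRRRR
RRRRRR
RRRRRR
RRRWGG
After op 3 fill(1,1,G) [37 cells changed]:
GGGGBG
GGGGBG
GGGGGG
GGGGGG
GGGGGG
GGGGGG
GGGWGG

Answer: 37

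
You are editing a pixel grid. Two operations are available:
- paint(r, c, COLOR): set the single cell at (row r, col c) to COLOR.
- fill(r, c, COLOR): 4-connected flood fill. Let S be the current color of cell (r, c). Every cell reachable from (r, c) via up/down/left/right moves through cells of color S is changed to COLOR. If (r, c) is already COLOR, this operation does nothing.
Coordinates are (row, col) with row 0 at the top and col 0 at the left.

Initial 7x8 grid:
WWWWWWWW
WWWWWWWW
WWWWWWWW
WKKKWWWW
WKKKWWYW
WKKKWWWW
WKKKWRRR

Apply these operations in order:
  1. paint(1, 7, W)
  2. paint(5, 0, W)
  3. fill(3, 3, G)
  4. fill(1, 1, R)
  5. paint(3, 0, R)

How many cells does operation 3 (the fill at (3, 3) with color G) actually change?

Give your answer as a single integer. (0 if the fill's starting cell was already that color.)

Answer: 12

Derivation:
After op 1 paint(1,7,W):
WWWWWWWW
WWWWWWWW
WWWWWWWW
WKKKWWWW
WKKKWWYW
WKKKWWWW
WKKKWRRR
After op 2 paint(5,0,W):
WWWWWWWW
WWWWWWWW
WWWWWWWW
WKKKWWWW
WKKKWWYW
WKKKWWWW
WKKKWRRR
After op 3 fill(3,3,G) [12 cells changed]:
WWWWWWWW
WWWWWWWW
WWWWWWWW
WGGGWWWW
WGGGWWYW
WGGGWWWW
WGGGWRRR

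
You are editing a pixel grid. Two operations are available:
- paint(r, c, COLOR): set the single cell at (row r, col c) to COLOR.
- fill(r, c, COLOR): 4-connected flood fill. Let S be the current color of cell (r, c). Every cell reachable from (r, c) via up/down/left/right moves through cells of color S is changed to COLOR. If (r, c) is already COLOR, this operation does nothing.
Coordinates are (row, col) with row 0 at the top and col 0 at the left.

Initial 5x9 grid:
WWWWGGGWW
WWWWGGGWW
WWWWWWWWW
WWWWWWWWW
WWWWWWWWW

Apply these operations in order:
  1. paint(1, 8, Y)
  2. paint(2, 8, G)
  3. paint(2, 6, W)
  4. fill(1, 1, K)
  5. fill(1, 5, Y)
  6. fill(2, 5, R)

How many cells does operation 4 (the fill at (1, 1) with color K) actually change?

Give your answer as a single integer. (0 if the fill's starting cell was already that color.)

Answer: 37

Derivation:
After op 1 paint(1,8,Y):
WWWWGGGWW
WWWWGGGWY
WWWWWWWWW
WWWWWWWWW
WWWWWWWWW
After op 2 paint(2,8,G):
WWWWGGGWW
WWWWGGGWY
WWWWWWWWG
WWWWWWWWW
WWWWWWWWW
After op 3 paint(2,6,W):
WWWWGGGWW
WWWWGGGWY
WWWWWWWWG
WWWWWWWWW
WWWWWWWWW
After op 4 fill(1,1,K) [37 cells changed]:
KKKKGGGKK
KKKKGGGKY
KKKKKKKKG
KKKKKKKKK
KKKKKKKKK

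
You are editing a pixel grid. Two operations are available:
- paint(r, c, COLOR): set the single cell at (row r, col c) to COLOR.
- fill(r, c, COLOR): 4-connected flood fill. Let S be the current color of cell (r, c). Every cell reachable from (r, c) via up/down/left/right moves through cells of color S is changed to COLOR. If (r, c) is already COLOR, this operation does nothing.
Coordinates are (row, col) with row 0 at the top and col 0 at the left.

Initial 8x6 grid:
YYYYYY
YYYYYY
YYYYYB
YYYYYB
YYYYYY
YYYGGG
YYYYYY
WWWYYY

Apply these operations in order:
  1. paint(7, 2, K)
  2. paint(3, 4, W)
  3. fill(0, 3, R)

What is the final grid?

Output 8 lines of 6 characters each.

After op 1 paint(7,2,K):
YYYYYY
YYYYYY
YYYYYB
YYYYYB
YYYYYY
YYYGGG
YYYYYY
WWKYYY
After op 2 paint(3,4,W):
YYYYYY
YYYYYY
YYYYYB
YYYYWB
YYYYYY
YYYGGG
YYYYYY
WWKYYY
After op 3 fill(0,3,R) [39 cells changed]:
RRRRRR
RRRRRR
RRRRRB
RRRRWB
RRRRRR
RRRGGG
RRRRRR
WWKRRR

Answer: RRRRRR
RRRRRR
RRRRRB
RRRRWB
RRRRRR
RRRGGG
RRRRRR
WWKRRR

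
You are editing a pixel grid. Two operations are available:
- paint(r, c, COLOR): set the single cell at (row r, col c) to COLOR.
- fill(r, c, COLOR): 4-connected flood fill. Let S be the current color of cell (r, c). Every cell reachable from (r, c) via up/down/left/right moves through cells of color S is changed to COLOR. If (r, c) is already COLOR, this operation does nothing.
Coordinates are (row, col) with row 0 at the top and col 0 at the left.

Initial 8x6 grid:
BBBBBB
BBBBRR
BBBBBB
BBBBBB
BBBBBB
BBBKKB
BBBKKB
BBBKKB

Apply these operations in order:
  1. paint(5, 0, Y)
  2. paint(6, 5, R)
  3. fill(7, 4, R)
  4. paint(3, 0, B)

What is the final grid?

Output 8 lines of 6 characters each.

After op 1 paint(5,0,Y):
BBBBBB
BBBBRR
BBBBBB
BBBBBB
BBBBBB
YBBKKB
BBBKKB
BBBKKB
After op 2 paint(6,5,R):
BBBBBB
BBBBRR
BBBBBB
BBBBBB
BBBBBB
YBBKKB
BBBKKR
BBBKKB
After op 3 fill(7,4,R) [6 cells changed]:
BBBBBB
BBBBRR
BBBBBB
BBBBBB
BBBBBB
YBBRRB
BBBRRR
BBBRRB
After op 4 paint(3,0,B):
BBBBBB
BBBBRR
BBBBBB
BBBBBB
BBBBBB
YBBRRB
BBBRRR
BBBRRB

Answer: BBBBBB
BBBBRR
BBBBBB
BBBBBB
BBBBBB
YBBRRB
BBBRRR
BBBRRB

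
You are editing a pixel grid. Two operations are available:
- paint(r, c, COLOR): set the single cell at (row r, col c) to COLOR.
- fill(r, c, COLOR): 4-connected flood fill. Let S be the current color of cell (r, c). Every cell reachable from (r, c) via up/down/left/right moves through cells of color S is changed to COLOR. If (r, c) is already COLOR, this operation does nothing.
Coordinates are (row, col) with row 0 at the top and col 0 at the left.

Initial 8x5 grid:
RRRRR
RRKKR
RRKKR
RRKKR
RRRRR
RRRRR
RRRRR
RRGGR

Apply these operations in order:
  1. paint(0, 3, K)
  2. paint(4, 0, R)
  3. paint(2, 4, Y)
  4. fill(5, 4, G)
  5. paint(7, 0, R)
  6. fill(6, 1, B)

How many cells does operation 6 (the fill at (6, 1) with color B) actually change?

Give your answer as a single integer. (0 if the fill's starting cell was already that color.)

After op 1 paint(0,3,K):
RRRKR
RRKKR
RRKKR
RRKKR
RRRRR
RRRRR
RRRRR
RRGGR
After op 2 paint(4,0,R):
RRRKR
RRKKR
RRKKR
RRKKR
RRRRR
RRRRR
RRRRR
RRGGR
After op 3 paint(2,4,Y):
RRRKR
RRKKR
RRKKY
RRKKR
RRRRR
RRRRR
RRRRR
RRGGR
After op 4 fill(5,4,G) [28 cells changed]:
GGGKR
GGKKR
GGKKY
GGKKG
GGGGG
GGGGG
GGGGG
GGGGG
After op 5 paint(7,0,R):
GGGKR
GGKKR
GGKKY
GGKKG
GGGGG
GGGGG
GGGGG
RGGGG
After op 6 fill(6,1,B) [29 cells changed]:
BBBKR
BBKKR
BBKKY
BBKKB
BBBBB
BBBBB
BBBBB
RBBBB

Answer: 29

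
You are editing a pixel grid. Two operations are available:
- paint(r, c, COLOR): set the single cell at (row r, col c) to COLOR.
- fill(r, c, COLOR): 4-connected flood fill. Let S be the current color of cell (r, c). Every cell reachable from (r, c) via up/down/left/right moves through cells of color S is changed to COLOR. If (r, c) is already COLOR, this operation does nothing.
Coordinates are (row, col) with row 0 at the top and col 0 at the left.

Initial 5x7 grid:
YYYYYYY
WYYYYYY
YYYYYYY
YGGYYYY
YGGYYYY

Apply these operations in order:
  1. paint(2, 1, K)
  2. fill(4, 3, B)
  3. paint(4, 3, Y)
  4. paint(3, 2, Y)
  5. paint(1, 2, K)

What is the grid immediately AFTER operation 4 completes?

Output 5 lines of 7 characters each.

After op 1 paint(2,1,K):
YYYYYYY
WYYYYYY
YKYYYYY
YGGYYYY
YGGYYYY
After op 2 fill(4,3,B) [26 cells changed]:
BBBBBBB
WBBBBBB
YKBBBBB
YGGBBBB
YGGBBBB
After op 3 paint(4,3,Y):
BBBBBBB
WBBBBBB
YKBBBBB
YGGBBBB
YGGYBBB
After op 4 paint(3,2,Y):
BBBBBBB
WBBBBBB
YKBBBBB
YGYBBBB
YGGYBBB

Answer: BBBBBBB
WBBBBBB
YKBBBBB
YGYBBBB
YGGYBBB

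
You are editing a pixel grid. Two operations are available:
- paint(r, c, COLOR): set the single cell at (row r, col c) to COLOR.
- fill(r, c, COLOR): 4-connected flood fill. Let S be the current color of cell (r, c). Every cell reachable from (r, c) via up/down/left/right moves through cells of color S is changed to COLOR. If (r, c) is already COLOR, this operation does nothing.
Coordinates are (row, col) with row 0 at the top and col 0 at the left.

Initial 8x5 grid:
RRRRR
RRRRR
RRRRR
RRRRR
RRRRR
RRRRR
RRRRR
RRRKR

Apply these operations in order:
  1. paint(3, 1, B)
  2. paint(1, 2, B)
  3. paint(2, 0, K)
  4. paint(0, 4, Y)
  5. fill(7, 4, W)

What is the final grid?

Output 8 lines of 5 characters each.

After op 1 paint(3,1,B):
RRRRR
RRRRR
RRRRR
RBRRR
RRRRR
RRRRR
RRRRR
RRRKR
After op 2 paint(1,2,B):
RRRRR
RRBRR
RRRRR
RBRRR
RRRRR
RRRRR
RRRRR
RRRKR
After op 3 paint(2,0,K):
RRRRR
RRBRR
KRRRR
RBRRR
RRRRR
RRRRR
RRRRR
RRRKR
After op 4 paint(0,4,Y):
RRRRY
RRBRR
KRRRR
RBRRR
RRRRR
RRRRR
RRRRR
RRRKR
After op 5 fill(7,4,W) [35 cells changed]:
WWWWY
WWBWW
KWWWW
WBWWW
WWWWW
WWWWW
WWWWW
WWWKW

Answer: WWWWY
WWBWW
KWWWW
WBWWW
WWWWW
WWWWW
WWWWW
WWWKW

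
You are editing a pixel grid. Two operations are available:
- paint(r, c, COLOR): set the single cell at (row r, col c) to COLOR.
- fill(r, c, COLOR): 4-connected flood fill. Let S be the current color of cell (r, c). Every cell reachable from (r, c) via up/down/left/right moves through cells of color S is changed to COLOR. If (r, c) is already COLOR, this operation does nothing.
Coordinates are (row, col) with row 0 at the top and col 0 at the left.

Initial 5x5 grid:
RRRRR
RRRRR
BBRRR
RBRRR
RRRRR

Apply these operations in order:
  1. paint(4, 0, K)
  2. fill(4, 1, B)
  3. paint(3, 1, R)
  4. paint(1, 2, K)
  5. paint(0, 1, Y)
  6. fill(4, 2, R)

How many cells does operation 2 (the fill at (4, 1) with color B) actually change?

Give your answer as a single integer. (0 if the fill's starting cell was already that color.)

After op 1 paint(4,0,K):
RRRRR
RRRRR
BBRRR
RBRRR
KRRRR
After op 2 fill(4,1,B) [20 cells changed]:
BBBBB
BBBBB
BBBBB
RBBBB
KBBBB

Answer: 20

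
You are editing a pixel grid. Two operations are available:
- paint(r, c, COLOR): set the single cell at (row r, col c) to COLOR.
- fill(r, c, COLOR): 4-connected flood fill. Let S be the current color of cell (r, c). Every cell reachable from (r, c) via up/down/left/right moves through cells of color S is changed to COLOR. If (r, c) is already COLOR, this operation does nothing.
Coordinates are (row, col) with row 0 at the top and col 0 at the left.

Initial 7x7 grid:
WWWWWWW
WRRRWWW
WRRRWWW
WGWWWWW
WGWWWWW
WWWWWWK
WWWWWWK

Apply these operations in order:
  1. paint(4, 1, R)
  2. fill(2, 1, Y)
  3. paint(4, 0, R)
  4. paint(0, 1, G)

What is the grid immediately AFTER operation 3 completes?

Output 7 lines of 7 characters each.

After op 1 paint(4,1,R):
WWWWWWW
WRRRWWW
WRRRWWW
WGWWWWW
WRWWWWW
WWWWWWK
WWWWWWK
After op 2 fill(2,1,Y) [6 cells changed]:
WWWWWWW
WYYYWWW
WYYYWWW
WGWWWWW
WRWWWWW
WWWWWWK
WWWWWWK
After op 3 paint(4,0,R):
WWWWWWW
WYYYWWW
WYYYWWW
WGWWWWW
RRWWWWW
WWWWWWK
WWWWWWK

Answer: WWWWWWW
WYYYWWW
WYYYWWW
WGWWWWW
RRWWWWW
WWWWWWK
WWWWWWK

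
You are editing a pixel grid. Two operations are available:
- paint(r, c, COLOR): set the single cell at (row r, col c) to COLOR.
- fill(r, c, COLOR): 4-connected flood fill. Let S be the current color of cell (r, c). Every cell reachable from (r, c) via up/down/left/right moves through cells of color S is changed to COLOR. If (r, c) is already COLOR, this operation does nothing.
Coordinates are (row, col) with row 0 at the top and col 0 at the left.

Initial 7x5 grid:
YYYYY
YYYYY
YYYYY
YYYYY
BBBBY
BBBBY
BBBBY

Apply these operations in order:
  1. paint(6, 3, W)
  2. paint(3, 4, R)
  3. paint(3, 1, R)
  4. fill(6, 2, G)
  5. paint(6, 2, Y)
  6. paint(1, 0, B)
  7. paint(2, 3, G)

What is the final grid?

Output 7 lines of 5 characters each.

After op 1 paint(6,3,W):
YYYYY
YYYYY
YYYYY
YYYYY
BBBBY
BBBBY
BBBWY
After op 2 paint(3,4,R):
YYYYY
YYYYY
YYYYY
YYYYR
BBBBY
BBBBY
BBBWY
After op 3 paint(3,1,R):
YYYYY
YYYYY
YYYYY
YRYYR
BBBBY
BBBBY
BBBWY
After op 4 fill(6,2,G) [11 cells changed]:
YYYYY
YYYYY
YYYYY
YRYYR
GGGGY
GGGGY
GGGWY
After op 5 paint(6,2,Y):
YYYYY
YYYYY
YYYYY
YRYYR
GGGGY
GGGGY
GGYWY
After op 6 paint(1,0,B):
YYYYY
BYYYY
YYYYY
YRYYR
GGGGY
GGGGY
GGYWY
After op 7 paint(2,3,G):
YYYYY
BYYYY
YYYGY
YRYYR
GGGGY
GGGGY
GGYWY

Answer: YYYYY
BYYYY
YYYGY
YRYYR
GGGGY
GGGGY
GGYWY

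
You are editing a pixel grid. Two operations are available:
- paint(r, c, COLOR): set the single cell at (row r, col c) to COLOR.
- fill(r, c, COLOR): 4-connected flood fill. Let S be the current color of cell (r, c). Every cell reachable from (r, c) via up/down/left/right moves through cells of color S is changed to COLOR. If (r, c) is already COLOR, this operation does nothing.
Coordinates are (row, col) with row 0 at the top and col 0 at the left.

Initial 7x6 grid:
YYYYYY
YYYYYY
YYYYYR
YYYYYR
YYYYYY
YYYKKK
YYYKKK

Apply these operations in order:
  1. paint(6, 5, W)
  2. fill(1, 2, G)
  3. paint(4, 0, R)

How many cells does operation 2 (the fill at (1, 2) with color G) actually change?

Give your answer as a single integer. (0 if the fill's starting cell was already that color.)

Answer: 34

Derivation:
After op 1 paint(6,5,W):
YYYYYY
YYYYYY
YYYYYR
YYYYYR
YYYYYY
YYYKKK
YYYKKW
After op 2 fill(1,2,G) [34 cells changed]:
GGGGGG
GGGGGG
GGGGGR
GGGGGR
GGGGGG
GGGKKK
GGGKKW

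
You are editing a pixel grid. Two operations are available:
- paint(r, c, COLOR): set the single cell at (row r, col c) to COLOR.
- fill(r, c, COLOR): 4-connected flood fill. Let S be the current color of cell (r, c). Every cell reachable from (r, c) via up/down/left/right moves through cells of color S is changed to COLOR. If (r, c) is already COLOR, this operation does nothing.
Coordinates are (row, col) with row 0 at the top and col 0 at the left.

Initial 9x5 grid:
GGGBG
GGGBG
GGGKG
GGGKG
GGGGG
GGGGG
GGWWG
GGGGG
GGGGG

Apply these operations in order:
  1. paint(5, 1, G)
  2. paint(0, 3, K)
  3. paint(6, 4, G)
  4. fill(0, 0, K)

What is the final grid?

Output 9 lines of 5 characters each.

After op 1 paint(5,1,G):
GGGBG
GGGBG
GGGKG
GGGKG
GGGGG
GGGGG
GGWWG
GGGGG
GGGGG
After op 2 paint(0,3,K):
GGGKG
GGGBG
GGGKG
GGGKG
GGGGG
GGGGG
GGWWG
GGGGG
GGGGG
After op 3 paint(6,4,G):
GGGKG
GGGBG
GGGKG
GGGKG
GGGGG
GGGGG
GGWWG
GGGGG
GGGGG
After op 4 fill(0,0,K) [39 cells changed]:
KKKKK
KKKBK
KKKKK
KKKKK
KKKKK
KKKKK
KKWWK
KKKKK
KKKKK

Answer: KKKKK
KKKBK
KKKKK
KKKKK
KKKKK
KKKKK
KKWWK
KKKKK
KKKKK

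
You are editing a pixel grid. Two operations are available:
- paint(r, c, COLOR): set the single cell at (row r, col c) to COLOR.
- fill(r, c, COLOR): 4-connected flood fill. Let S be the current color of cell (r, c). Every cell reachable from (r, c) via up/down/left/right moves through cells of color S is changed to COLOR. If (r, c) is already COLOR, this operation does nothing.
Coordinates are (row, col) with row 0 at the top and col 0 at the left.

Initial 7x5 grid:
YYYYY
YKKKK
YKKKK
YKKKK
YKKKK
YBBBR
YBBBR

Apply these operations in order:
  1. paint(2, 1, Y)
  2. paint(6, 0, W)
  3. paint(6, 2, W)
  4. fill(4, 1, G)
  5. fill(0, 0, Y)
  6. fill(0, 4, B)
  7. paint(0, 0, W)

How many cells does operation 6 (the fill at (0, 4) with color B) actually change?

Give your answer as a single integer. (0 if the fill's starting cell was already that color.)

After op 1 paint(2,1,Y):
YYYYY
YKKKK
YYKKK
YKKKK
YKKKK
YBBBR
YBBBR
After op 2 paint(6,0,W):
YYYYY
YKKKK
YYKKK
YKKKK
YKKKK
YBBBR
WBBBR
After op 3 paint(6,2,W):
YYYYY
YKKKK
YYKKK
YKKKK
YKKKK
YBBBR
WBWBR
After op 4 fill(4,1,G) [15 cells changed]:
YYYYY
YGGGG
YYGGG
YGGGG
YGGGG
YBBBR
WBWBR
After op 5 fill(0,0,Y) [0 cells changed]:
YYYYY
YGGGG
YYGGG
YGGGG
YGGGG
YBBBR
WBWBR
After op 6 fill(0,4,B) [11 cells changed]:
BBBBB
BGGGG
BBGGG
BGGGG
BGGGG
BBBBR
WBWBR

Answer: 11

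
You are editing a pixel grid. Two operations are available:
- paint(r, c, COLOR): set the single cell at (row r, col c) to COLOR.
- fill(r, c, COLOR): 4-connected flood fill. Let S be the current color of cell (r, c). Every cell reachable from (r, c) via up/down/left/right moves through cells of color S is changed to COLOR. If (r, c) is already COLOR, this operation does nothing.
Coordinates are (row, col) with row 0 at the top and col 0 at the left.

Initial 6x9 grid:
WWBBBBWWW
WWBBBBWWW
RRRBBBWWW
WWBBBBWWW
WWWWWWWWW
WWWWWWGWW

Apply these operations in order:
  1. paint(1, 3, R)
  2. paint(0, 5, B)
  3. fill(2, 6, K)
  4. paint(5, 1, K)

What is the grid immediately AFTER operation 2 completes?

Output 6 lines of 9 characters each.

Answer: WWBBBBWWW
WWBRBBWWW
RRRBBBWWW
WWBBBBWWW
WWWWWWWWW
WWWWWWGWW

Derivation:
After op 1 paint(1,3,R):
WWBBBBWWW
WWBRBBWWW
RRRBBBWWW
WWBBBBWWW
WWWWWWWWW
WWWWWWGWW
After op 2 paint(0,5,B):
WWBBBBWWW
WWBRBBWWW
RRRBBBWWW
WWBBBBWWW
WWWWWWWWW
WWWWWWGWW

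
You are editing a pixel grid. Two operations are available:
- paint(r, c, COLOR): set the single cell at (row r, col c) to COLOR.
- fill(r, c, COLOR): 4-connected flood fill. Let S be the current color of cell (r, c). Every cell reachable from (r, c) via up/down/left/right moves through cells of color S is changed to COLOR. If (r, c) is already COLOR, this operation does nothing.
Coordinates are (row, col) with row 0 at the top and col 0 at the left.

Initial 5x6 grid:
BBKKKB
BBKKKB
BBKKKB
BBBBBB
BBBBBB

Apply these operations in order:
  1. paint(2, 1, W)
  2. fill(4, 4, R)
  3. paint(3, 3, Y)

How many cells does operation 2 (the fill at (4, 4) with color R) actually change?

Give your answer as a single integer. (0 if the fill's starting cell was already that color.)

Answer: 20

Derivation:
After op 1 paint(2,1,W):
BBKKKB
BBKKKB
BWKKKB
BBBBBB
BBBBBB
After op 2 fill(4,4,R) [20 cells changed]:
RRKKKR
RRKKKR
RWKKKR
RRRRRR
RRRRRR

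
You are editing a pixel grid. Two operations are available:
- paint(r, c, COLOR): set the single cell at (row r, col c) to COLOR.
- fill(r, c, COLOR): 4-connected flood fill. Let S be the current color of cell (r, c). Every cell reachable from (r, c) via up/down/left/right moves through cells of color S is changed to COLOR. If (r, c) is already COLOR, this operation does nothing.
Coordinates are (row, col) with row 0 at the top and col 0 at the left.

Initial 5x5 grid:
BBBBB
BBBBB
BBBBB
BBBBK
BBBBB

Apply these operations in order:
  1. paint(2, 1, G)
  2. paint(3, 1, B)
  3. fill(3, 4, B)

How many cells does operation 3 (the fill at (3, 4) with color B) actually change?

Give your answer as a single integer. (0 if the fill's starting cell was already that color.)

After op 1 paint(2,1,G):
BBBBB
BBBBB
BGBBB
BBBBK
BBBBB
After op 2 paint(3,1,B):
BBBBB
BBBBB
BGBBB
BBBBK
BBBBB
After op 3 fill(3,4,B) [1 cells changed]:
BBBBB
BBBBB
BGBBB
BBBBB
BBBBB

Answer: 1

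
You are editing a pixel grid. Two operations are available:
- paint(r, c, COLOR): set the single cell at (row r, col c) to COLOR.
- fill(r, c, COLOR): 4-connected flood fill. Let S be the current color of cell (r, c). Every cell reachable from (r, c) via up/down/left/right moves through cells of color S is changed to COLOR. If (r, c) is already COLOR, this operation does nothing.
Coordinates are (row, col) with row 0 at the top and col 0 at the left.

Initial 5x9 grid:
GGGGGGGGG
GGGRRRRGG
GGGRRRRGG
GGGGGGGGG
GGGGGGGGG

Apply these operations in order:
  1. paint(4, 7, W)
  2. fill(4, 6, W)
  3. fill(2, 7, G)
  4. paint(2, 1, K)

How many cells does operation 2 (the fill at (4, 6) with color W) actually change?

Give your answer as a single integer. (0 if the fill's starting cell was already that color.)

After op 1 paint(4,7,W):
GGGGGGGGG
GGGRRRRGG
GGGRRRRGG
GGGGGGGGG
GGGGGGGWG
After op 2 fill(4,6,W) [36 cells changed]:
WWWWWWWWW
WWWRRRRWW
WWWRRRRWW
WWWWWWWWW
WWWWWWWWW

Answer: 36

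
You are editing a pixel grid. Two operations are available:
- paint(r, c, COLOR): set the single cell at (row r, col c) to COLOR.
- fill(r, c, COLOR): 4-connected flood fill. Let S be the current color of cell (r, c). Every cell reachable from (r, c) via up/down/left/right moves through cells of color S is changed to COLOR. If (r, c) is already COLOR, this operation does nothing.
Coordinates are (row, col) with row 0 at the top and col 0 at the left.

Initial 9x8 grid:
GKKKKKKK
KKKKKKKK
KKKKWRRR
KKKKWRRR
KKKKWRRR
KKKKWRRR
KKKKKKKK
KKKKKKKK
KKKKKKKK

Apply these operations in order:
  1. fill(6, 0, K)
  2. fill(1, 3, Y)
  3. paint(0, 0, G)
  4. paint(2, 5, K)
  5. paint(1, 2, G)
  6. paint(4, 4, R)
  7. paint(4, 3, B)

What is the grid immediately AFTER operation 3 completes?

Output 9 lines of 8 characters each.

After op 1 fill(6,0,K) [0 cells changed]:
GKKKKKKK
KKKKKKKK
KKKKWRRR
KKKKWRRR
KKKKWRRR
KKKKWRRR
KKKKKKKK
KKKKKKKK
KKKKKKKK
After op 2 fill(1,3,Y) [55 cells changed]:
GYYYYYYY
YYYYYYYY
YYYYWRRR
YYYYWRRR
YYYYWRRR
YYYYWRRR
YYYYYYYY
YYYYYYYY
YYYYYYYY
After op 3 paint(0,0,G):
GYYYYYYY
YYYYYYYY
YYYYWRRR
YYYYWRRR
YYYYWRRR
YYYYWRRR
YYYYYYYY
YYYYYYYY
YYYYYYYY

Answer: GYYYYYYY
YYYYYYYY
YYYYWRRR
YYYYWRRR
YYYYWRRR
YYYYWRRR
YYYYYYYY
YYYYYYYY
YYYYYYYY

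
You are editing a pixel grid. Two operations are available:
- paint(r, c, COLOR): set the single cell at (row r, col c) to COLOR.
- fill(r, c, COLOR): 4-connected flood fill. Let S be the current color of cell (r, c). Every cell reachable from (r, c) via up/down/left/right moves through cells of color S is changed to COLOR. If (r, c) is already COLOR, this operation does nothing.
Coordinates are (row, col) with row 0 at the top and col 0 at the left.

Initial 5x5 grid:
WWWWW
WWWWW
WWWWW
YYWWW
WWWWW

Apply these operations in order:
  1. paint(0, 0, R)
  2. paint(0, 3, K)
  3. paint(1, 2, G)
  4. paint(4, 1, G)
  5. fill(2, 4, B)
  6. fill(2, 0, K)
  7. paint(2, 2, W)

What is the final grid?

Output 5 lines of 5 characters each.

Answer: RKKKK
KKGKK
KKWKK
YYKKK
WGKKK

Derivation:
After op 1 paint(0,0,R):
RWWWW
WWWWW
WWWWW
YYWWW
WWWWW
After op 2 paint(0,3,K):
RWWKW
WWWWW
WWWWW
YYWWW
WWWWW
After op 3 paint(1,2,G):
RWWKW
WWGWW
WWWWW
YYWWW
WWWWW
After op 4 paint(4,1,G):
RWWKW
WWGWW
WWWWW
YYWWW
WGWWW
After op 5 fill(2,4,B) [18 cells changed]:
RBBKB
BBGBB
BBBBB
YYBBB
WGBBB
After op 6 fill(2,0,K) [18 cells changed]:
RKKKK
KKGKK
KKKKK
YYKKK
WGKKK
After op 7 paint(2,2,W):
RKKKK
KKGKK
KKWKK
YYKKK
WGKKK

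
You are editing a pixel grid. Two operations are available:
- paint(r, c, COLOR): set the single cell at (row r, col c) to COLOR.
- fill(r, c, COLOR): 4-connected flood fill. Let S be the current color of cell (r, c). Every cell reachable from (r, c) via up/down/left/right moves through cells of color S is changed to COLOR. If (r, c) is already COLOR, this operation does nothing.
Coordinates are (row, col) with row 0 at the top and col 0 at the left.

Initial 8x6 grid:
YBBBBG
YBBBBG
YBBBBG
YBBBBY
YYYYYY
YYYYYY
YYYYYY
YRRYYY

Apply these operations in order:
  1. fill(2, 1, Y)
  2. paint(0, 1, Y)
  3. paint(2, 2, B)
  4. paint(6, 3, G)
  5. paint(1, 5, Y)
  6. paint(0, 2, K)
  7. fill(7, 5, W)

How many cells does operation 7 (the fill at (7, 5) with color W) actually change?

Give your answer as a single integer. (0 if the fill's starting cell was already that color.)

After op 1 fill(2,1,Y) [16 cells changed]:
YYYYYG
YYYYYG
YYYYYG
YYYYYY
YYYYYY
YYYYYY
YYYYYY
YRRYYY
After op 2 paint(0,1,Y):
YYYYYG
YYYYYG
YYYYYG
YYYYYY
YYYYYY
YYYYYY
YYYYYY
YRRYYY
After op 3 paint(2,2,B):
YYYYYG
YYYYYG
YYBYYG
YYYYYY
YYYYYY
YYYYYY
YYYYYY
YRRYYY
After op 4 paint(6,3,G):
YYYYYG
YYYYYG
YYBYYG
YYYYYY
YYYYYY
YYYYYY
YYYGYY
YRRYYY
After op 5 paint(1,5,Y):
YYYYYG
YYYYYY
YYBYYG
YYYYYY
YYYYYY
YYYYYY
YYYGYY
YRRYYY
After op 6 paint(0,2,K):
YYKYYG
YYYYYY
YYBYYG
YYYYYY
YYYYYY
YYYYYY
YYYGYY
YRRYYY
After op 7 fill(7,5,W) [41 cells changed]:
WWKWWG
WWWWWW
WWBWWG
WWWWWW
WWWWWW
WWWWWW
WWWGWW
WRRWWW

Answer: 41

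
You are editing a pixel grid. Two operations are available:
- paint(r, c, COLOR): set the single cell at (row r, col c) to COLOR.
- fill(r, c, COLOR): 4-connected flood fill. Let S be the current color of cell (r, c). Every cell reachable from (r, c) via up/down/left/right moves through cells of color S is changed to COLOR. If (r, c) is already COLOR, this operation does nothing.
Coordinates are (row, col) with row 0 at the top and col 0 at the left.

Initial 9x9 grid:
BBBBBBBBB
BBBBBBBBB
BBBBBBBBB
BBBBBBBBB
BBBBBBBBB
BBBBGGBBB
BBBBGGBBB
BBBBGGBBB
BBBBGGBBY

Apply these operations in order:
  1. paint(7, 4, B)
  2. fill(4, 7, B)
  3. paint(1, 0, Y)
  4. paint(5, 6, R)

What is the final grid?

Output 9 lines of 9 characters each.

Answer: BBBBBBBBB
YBBBBBBBB
BBBBBBBBB
BBBBBBBBB
BBBBBBBBB
BBBBGGRBB
BBBBGGBBB
BBBBBGBBB
BBBBGGBBY

Derivation:
After op 1 paint(7,4,B):
BBBBBBBBB
BBBBBBBBB
BBBBBBBBB
BBBBBBBBB
BBBBBBBBB
BBBBGGBBB
BBBBGGBBB
BBBBBGBBB
BBBBGGBBY
After op 2 fill(4,7,B) [0 cells changed]:
BBBBBBBBB
BBBBBBBBB
BBBBBBBBB
BBBBBBBBB
BBBBBBBBB
BBBBGGBBB
BBBBGGBBB
BBBBBGBBB
BBBBGGBBY
After op 3 paint(1,0,Y):
BBBBBBBBB
YBBBBBBBB
BBBBBBBBB
BBBBBBBBB
BBBBBBBBB
BBBBGGBBB
BBBBGGBBB
BBBBBGBBB
BBBBGGBBY
After op 4 paint(5,6,R):
BBBBBBBBB
YBBBBBBBB
BBBBBBBBB
BBBBBBBBB
BBBBBBBBB
BBBBGGRBB
BBBBGGBBB
BBBBBGBBB
BBBBGGBBY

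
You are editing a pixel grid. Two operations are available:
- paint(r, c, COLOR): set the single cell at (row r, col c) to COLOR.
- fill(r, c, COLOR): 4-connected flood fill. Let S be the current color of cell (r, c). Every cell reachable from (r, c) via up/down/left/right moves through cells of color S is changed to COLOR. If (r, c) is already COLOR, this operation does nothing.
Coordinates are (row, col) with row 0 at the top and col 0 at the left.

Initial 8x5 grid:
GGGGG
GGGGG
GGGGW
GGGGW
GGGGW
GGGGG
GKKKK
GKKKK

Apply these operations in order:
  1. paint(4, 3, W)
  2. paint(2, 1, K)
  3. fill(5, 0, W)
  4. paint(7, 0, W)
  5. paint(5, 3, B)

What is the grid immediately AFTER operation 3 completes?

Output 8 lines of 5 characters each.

After op 1 paint(4,3,W):
GGGGG
GGGGG
GGGGW
GGGGW
GGGWW
GGGGG
GKKKK
GKKKK
After op 2 paint(2,1,K):
GGGGG
GGGGG
GKGGW
GGGGW
GGGWW
GGGGG
GKKKK
GKKKK
After op 3 fill(5,0,W) [27 cells changed]:
WWWWW
WWWWW
WKWWW
WWWWW
WWWWW
WWWWW
WKKKK
WKKKK

Answer: WWWWW
WWWWW
WKWWW
WWWWW
WWWWW
WWWWW
WKKKK
WKKKK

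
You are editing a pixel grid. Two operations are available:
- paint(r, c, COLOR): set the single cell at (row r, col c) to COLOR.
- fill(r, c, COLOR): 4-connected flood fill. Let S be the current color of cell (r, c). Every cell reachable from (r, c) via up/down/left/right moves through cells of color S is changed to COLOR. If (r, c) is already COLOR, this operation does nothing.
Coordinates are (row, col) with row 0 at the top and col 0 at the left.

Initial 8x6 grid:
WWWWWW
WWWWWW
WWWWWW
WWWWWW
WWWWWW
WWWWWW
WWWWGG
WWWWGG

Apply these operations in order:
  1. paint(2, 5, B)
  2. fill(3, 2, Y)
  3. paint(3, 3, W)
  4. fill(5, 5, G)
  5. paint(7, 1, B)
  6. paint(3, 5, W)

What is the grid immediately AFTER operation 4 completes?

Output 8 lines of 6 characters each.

After op 1 paint(2,5,B):
WWWWWW
WWWWWW
WWWWWB
WWWWWW
WWWWWW
WWWWWW
WWWWGG
WWWWGG
After op 2 fill(3,2,Y) [43 cells changed]:
YYYYYY
YYYYYY
YYYYYB
YYYYYY
YYYYYY
YYYYYY
YYYYGG
YYYYGG
After op 3 paint(3,3,W):
YYYYYY
YYYYYY
YYYYYB
YYYWYY
YYYYYY
YYYYYY
YYYYGG
YYYYGG
After op 4 fill(5,5,G) [42 cells changed]:
GGGGGG
GGGGGG
GGGGGB
GGGWGG
GGGGGG
GGGGGG
GGGGGG
GGGGGG

Answer: GGGGGG
GGGGGG
GGGGGB
GGGWGG
GGGGGG
GGGGGG
GGGGGG
GGGGGG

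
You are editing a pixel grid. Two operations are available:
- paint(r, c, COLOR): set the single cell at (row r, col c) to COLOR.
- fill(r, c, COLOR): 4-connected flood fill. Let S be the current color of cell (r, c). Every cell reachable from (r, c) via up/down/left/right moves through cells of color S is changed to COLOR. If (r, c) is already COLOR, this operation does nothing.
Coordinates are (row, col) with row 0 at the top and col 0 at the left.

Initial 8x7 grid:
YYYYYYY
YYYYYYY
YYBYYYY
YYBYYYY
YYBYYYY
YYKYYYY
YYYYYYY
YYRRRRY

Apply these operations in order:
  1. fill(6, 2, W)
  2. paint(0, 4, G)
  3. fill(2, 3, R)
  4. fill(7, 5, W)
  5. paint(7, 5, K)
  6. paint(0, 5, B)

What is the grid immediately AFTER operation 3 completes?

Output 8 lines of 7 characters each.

After op 1 fill(6,2,W) [48 cells changed]:
WWWWWWW
WWWWWWW
WWBWWWW
WWBWWWW
WWBWWWW
WWKWWWW
WWWWWWW
WWRRRRW
After op 2 paint(0,4,G):
WWWWGWW
WWWWWWW
WWBWWWW
WWBWWWW
WWBWWWW
WWKWWWW
WWWWWWW
WWRRRRW
After op 3 fill(2,3,R) [47 cells changed]:
RRRRGRR
RRRRRRR
RRBRRRR
RRBRRRR
RRBRRRR
RRKRRRR
RRRRRRR
RRRRRRR

Answer: RRRRGRR
RRRRRRR
RRBRRRR
RRBRRRR
RRBRRRR
RRKRRRR
RRRRRRR
RRRRRRR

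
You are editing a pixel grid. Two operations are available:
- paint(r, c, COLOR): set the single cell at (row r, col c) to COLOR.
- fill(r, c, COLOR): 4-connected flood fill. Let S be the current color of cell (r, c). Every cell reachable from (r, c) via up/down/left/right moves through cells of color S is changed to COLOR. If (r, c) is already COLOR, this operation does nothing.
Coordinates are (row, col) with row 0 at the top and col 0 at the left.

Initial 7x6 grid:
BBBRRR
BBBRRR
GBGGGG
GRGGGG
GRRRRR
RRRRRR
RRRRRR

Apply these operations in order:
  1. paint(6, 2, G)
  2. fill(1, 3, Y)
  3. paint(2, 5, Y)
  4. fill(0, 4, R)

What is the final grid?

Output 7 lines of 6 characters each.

Answer: BBBRRR
BBBRRR
GBGGGR
GRGGGG
GRRRRR
RRRRRR
RRGRRR

Derivation:
After op 1 paint(6,2,G):
BBBRRR
BBBRRR
GBGGGG
GRGGGG
GRRRRR
RRRRRR
RRGRRR
After op 2 fill(1,3,Y) [6 cells changed]:
BBBYYY
BBBYYY
GBGGGG
GRGGGG
GRRRRR
RRRRRR
RRGRRR
After op 3 paint(2,5,Y):
BBBYYY
BBBYYY
GBGGGY
GRGGGG
GRRRRR
RRRRRR
RRGRRR
After op 4 fill(0,4,R) [7 cells changed]:
BBBRRR
BBBRRR
GBGGGR
GRGGGG
GRRRRR
RRRRRR
RRGRRR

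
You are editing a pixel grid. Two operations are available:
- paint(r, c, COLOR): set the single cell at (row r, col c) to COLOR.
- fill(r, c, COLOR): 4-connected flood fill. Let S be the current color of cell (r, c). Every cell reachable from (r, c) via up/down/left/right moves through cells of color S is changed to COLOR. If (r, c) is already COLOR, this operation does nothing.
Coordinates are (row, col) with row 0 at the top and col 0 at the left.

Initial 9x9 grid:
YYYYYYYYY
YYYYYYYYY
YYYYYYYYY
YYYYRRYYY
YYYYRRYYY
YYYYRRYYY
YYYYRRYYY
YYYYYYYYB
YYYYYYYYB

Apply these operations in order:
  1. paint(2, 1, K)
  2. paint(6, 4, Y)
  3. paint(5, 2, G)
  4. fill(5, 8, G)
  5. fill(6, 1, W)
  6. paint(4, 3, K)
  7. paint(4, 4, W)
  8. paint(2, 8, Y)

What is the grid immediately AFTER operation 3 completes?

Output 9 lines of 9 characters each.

After op 1 paint(2,1,K):
YYYYYYYYY
YYYYYYYYY
YKYYYYYYY
YYYYRRYYY
YYYYRRYYY
YYYYRRYYY
YYYYRRYYY
YYYYYYYYB
YYYYYYYYB
After op 2 paint(6,4,Y):
YYYYYYYYY
YYYYYYYYY
YKYYYYYYY
YYYYRRYYY
YYYYRRYYY
YYYYRRYYY
YYYYYRYYY
YYYYYYYYB
YYYYYYYYB
After op 3 paint(5,2,G):
YYYYYYYYY
YYYYYYYYY
YKYYYYYYY
YYYYRRYYY
YYYYRRYYY
YYGYRRYYY
YYYYYRYYY
YYYYYYYYB
YYYYYYYYB

Answer: YYYYYYYYY
YYYYYYYYY
YKYYYYYYY
YYYYRRYYY
YYYYRRYYY
YYGYRRYYY
YYYYYRYYY
YYYYYYYYB
YYYYYYYYB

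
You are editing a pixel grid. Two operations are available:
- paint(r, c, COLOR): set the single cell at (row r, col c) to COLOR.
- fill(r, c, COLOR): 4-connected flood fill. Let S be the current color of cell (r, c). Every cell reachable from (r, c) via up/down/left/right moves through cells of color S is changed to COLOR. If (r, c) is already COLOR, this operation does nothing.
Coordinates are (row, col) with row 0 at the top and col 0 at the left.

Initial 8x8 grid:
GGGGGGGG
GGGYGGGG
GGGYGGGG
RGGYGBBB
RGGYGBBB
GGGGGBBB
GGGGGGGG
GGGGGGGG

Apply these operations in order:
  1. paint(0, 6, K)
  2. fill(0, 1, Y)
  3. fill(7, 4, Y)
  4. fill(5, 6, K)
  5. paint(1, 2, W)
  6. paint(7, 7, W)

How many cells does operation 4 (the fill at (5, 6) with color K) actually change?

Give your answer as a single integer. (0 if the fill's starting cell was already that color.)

Answer: 9

Derivation:
After op 1 paint(0,6,K):
GGGGGGKG
GGGYGGGG
GGGYGGGG
RGGYGBBB
RGGYGBBB
GGGGGBBB
GGGGGGGG
GGGGGGGG
After op 2 fill(0,1,Y) [48 cells changed]:
YYYYYYKY
YYYYYYYY
YYYYYYYY
RYYYYBBB
RYYYYBBB
YYYYYBBB
YYYYYYYY
YYYYYYYY
After op 3 fill(7,4,Y) [0 cells changed]:
YYYYYYKY
YYYYYYYY
YYYYYYYY
RYYYYBBB
RYYYYBBB
YYYYYBBB
YYYYYYYY
YYYYYYYY
After op 4 fill(5,6,K) [9 cells changed]:
YYYYYYKY
YYYYYYYY
YYYYYYYY
RYYYYKKK
RYYYYKKK
YYYYYKKK
YYYYYYYY
YYYYYYYY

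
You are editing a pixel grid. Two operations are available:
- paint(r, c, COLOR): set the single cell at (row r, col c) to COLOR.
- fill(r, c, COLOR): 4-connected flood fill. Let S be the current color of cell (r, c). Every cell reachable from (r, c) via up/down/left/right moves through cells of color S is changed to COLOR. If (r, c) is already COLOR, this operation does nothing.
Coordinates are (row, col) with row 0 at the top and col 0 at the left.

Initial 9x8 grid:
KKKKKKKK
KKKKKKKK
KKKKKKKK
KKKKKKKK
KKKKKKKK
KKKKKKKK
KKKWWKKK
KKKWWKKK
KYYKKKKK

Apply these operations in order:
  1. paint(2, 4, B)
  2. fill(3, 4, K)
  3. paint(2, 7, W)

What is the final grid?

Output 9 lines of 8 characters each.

After op 1 paint(2,4,B):
KKKKKKKK
KKKKKKKK
KKKKBKKK
KKKKKKKK
KKKKKKKK
KKKKKKKK
KKKWWKKK
KKKWWKKK
KYYKKKKK
After op 2 fill(3,4,K) [0 cells changed]:
KKKKKKKK
KKKKKKKK
KKKKBKKK
KKKKKKKK
KKKKKKKK
KKKKKKKK
KKKWWKKK
KKKWWKKK
KYYKKKKK
After op 3 paint(2,7,W):
KKKKKKKK
KKKKKKKK
KKKKBKKW
KKKKKKKK
KKKKKKKK
KKKKKKKK
KKKWWKKK
KKKWWKKK
KYYKKKKK

Answer: KKKKKKKK
KKKKKKKK
KKKKBKKW
KKKKKKKK
KKKKKKKK
KKKKKKKK
KKKWWKKK
KKKWWKKK
KYYKKKKK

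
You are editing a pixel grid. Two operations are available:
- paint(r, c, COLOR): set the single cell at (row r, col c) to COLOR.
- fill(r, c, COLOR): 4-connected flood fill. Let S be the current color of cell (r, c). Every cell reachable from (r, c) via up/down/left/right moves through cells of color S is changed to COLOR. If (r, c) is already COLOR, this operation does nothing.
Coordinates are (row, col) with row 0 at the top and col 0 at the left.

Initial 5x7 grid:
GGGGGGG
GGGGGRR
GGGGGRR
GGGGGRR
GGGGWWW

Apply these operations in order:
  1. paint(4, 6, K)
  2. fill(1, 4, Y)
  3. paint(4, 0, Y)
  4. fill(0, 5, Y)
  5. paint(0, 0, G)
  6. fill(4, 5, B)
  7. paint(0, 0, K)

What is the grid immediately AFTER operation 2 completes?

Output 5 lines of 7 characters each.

After op 1 paint(4,6,K):
GGGGGGG
GGGGGRR
GGGGGRR
GGGGGRR
GGGGWWK
After op 2 fill(1,4,Y) [26 cells changed]:
YYYYYYY
YYYYYRR
YYYYYRR
YYYYYRR
YYYYWWK

Answer: YYYYYYY
YYYYYRR
YYYYYRR
YYYYYRR
YYYYWWK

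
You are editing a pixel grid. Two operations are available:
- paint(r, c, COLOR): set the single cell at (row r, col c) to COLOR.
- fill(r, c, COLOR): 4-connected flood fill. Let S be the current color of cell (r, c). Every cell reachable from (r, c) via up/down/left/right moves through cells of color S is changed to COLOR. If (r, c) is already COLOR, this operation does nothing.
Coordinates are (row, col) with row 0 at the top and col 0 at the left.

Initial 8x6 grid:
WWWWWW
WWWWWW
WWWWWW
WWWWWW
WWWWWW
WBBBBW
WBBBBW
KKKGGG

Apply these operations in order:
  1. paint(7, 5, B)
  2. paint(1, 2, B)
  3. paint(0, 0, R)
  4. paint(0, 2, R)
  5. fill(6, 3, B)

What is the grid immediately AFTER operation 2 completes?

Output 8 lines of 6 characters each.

After op 1 paint(7,5,B):
WWWWWW
WWWWWW
WWWWWW
WWWWWW
WWWWWW
WBBBBW
WBBBBW
KKKGGB
After op 2 paint(1,2,B):
WWWWWW
WWBWWW
WWWWWW
WWWWWW
WWWWWW
WBBBBW
WBBBBW
KKKGGB

Answer: WWWWWW
WWBWWW
WWWWWW
WWWWWW
WWWWWW
WBBBBW
WBBBBW
KKKGGB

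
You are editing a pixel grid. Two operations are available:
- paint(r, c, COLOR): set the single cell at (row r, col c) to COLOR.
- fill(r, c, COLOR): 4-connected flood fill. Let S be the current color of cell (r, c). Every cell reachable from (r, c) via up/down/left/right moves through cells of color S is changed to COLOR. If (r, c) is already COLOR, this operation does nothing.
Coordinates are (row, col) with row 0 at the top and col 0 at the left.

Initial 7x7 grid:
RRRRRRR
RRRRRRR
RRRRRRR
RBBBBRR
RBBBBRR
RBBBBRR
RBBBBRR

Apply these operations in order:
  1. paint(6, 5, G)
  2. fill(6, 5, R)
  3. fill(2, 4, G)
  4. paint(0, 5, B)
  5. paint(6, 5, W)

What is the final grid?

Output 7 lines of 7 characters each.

After op 1 paint(6,5,G):
RRRRRRR
RRRRRRR
RRRRRRR
RBBBBRR
RBBBBRR
RBBBBRR
RBBBBGR
After op 2 fill(6,5,R) [1 cells changed]:
RRRRRRR
RRRRRRR
RRRRRRR
RBBBBRR
RBBBBRR
RBBBBRR
RBBBBRR
After op 3 fill(2,4,G) [33 cells changed]:
GGGGGGG
GGGGGGG
GGGGGGG
GBBBBGG
GBBBBGG
GBBBBGG
GBBBBGG
After op 4 paint(0,5,B):
GGGGGBG
GGGGGGG
GGGGGGG
GBBBBGG
GBBBBGG
GBBBBGG
GBBBBGG
After op 5 paint(6,5,W):
GGGGGBG
GGGGGGG
GGGGGGG
GBBBBGG
GBBBBGG
GBBBBGG
GBBBBWG

Answer: GGGGGBG
GGGGGGG
GGGGGGG
GBBBBGG
GBBBBGG
GBBBBGG
GBBBBWG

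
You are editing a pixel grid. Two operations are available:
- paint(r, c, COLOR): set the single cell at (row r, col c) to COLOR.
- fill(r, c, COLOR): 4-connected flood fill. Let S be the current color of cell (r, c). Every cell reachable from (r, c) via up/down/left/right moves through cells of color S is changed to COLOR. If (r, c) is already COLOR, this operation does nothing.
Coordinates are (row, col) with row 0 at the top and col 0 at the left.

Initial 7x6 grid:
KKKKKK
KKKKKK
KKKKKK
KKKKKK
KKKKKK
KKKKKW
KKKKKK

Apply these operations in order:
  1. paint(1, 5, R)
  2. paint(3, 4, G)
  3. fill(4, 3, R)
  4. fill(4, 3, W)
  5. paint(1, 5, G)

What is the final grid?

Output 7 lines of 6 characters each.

Answer: WWWWWW
WWWWWG
WWWWWW
WWWWGW
WWWWWW
WWWWWW
WWWWWW

Derivation:
After op 1 paint(1,5,R):
KKKKKK
KKKKKR
KKKKKK
KKKKKK
KKKKKK
KKKKKW
KKKKKK
After op 2 paint(3,4,G):
KKKKKK
KKKKKR
KKKKKK
KKKKGK
KKKKKK
KKKKKW
KKKKKK
After op 3 fill(4,3,R) [39 cells changed]:
RRRRRR
RRRRRR
RRRRRR
RRRRGR
RRRRRR
RRRRRW
RRRRRR
After op 4 fill(4,3,W) [40 cells changed]:
WWWWWW
WWWWWW
WWWWWW
WWWWGW
WWWWWW
WWWWWW
WWWWWW
After op 5 paint(1,5,G):
WWWWWW
WWWWWG
WWWWWW
WWWWGW
WWWWWW
WWWWWW
WWWWWW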